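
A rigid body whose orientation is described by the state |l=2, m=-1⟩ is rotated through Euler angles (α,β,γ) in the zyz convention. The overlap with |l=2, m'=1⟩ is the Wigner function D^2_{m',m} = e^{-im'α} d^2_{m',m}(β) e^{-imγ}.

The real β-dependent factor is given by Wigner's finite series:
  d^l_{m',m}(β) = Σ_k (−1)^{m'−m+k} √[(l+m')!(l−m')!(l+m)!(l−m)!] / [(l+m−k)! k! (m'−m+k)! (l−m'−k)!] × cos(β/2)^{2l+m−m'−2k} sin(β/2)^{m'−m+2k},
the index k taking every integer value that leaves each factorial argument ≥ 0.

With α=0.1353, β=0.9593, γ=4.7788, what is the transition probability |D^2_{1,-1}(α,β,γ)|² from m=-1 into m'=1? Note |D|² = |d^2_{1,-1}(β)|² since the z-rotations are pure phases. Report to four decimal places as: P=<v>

P=0.2093

Split into d^2_{1,-1}(β=0.9593) × two z-phases.
With c≡cos(β/2)=0.887156 and s≡sin(β/2)=0.461469, N=[6·1·1·6]^{1/2}=6.000000
The bounds max(0,m−m')=0 and min(l+m,l−m')=1 give 2 terms
  k=0: (−1)^2·6.0000/(2)·0.8872^2·0.4615^2 = +0.502813
  k=1: (−1)^3·6.0000/(6)·0.8872^0·0.4615^4 = -0.045349
d^2_{1,-1}(0.9593) = +0.502813 -0.045349 = +0.457464
|D^2_{1,-1}|² = |d^2_{1,-1}(β)|² = (+0.457464)² = 0.209273 (the z-rotation phases have unit modulus)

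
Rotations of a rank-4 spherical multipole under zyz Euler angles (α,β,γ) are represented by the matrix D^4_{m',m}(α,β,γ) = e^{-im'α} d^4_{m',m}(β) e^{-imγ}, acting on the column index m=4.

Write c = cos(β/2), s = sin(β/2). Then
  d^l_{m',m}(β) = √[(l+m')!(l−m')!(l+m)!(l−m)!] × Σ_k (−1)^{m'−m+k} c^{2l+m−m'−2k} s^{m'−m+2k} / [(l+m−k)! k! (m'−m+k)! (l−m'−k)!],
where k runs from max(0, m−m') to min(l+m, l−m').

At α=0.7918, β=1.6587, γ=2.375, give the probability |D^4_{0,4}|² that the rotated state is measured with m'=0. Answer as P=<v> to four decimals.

First d^4_{0,4}(β=1.6587), then the phase factors e^{-i(0)α} and e^{-i(4)γ}:
With c≡cos(β/2)=0.675355 and s≡sin(β/2)=0.737493, N=[24·24·40320·1]^{1/2}=4819.161753
Admissible k: 4..4 (factorial args all ≥0)
  k=4: (−1)^0·4819.1618/(576)·0.6754^4·0.7375^4 = +0.514883
d^4_{0,4}(1.6587) = +0.514883
|D^4_{0,4}|² = |d^4_{0,4}(β)|² = (+0.514883)² = 0.265105 (the z-rotation phases have unit modulus)

P=0.2651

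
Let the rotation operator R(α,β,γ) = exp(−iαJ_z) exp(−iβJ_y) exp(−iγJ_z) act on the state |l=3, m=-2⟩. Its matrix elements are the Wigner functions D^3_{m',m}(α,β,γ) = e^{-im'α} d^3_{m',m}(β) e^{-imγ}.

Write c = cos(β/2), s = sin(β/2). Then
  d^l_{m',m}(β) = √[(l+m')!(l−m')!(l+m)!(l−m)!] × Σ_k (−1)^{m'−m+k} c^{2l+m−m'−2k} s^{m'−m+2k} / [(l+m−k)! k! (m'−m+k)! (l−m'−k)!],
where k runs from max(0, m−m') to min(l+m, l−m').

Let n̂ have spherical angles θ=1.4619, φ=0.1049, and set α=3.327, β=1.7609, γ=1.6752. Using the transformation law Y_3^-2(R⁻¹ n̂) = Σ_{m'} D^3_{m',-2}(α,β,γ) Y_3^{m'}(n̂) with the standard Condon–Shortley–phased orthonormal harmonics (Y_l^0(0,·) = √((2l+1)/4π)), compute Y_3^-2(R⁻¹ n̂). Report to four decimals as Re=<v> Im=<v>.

Re=0.0028 Im=-0.0128

Need the full column D^3_{m',-2} for m'=−3..3 at α=3.327, β=1.7609, γ=1.6752.
cos(β/2)=0.636804, sin(β/2)=0.771026
d^3_{-3,-2}: single k=1 term ⇒ +0.197776;  D = +0.142668+0.136972i
d^3_{-2,-2}: k∈[0..1] ⇒ +0.066686 -0.488800 = -0.422114;  D = +0.353170+0.231195i
d^3_{-1,-2}: k∈[0..1] ⇒ -0.255328 +0.748607 = +0.493279;  D = +0.455444+0.189460i
d^3_{0,-2}: k∈[0..1] ⇒ +0.535454 -0.784960 = -0.249506;  D = +0.244087+0.051721i
d^3_{1,-2}: k∈[0..1] ⇒ -0.748607 +0.548719 = -0.199889;  D = -0.199834-0.004677i
d^3_{2,-2}: k∈[0..1] ⇒ +0.716567 -0.210093 = +0.506474;  D = -0.499842+0.081694i
d^3_{3,-2}: single k=0 term ⇒ -0.425036;  D = -0.399642+0.144711i
Y_3^{m'}(θ=1.4619,φ=0.1049) and Σ D·Y over m':
  (+0.1427+0.1370i)·(+0.3897-0.1269i)  (+0.3532+0.2312i)·(+0.1074-0.0229i)  (+0.4554+0.1895i)·(-0.3006+0.0317i)  (+0.2441+0.0517i)·(-0.1193+0.0000i)  (-0.1998-0.0047i)·(+0.3006+0.0317i)  (-0.4998+0.0817i)·(+0.1074+0.0229i)  (-0.3996+0.1447i)·(-0.3897-0.1269i)
Y_3^-2(R⁻¹ n̂) = +0.002800-0.012768i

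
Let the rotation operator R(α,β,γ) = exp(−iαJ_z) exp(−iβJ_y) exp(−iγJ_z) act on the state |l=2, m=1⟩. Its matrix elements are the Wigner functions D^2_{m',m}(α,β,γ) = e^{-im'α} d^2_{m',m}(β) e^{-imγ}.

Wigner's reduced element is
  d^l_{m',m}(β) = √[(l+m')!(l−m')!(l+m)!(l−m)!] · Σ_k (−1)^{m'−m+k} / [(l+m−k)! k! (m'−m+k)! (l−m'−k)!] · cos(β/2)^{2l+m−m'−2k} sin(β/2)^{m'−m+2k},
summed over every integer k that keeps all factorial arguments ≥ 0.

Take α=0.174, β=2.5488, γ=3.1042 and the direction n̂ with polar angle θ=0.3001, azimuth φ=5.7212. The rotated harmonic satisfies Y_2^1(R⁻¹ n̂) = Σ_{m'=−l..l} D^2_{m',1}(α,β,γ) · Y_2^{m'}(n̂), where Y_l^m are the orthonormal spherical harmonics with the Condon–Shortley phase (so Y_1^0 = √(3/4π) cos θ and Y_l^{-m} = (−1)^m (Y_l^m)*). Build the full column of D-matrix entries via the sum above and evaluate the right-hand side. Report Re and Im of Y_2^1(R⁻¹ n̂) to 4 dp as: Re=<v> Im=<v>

Re=0.3662 Im=0.1165

Need the full column D^2_{m',1} for m'=−2..2 at α=0.174, β=2.5488, γ=3.1042.
cos(β/2)=0.292076, sin(β/2)=0.956395
d^2_{-2,1}: single k=3 term ⇒ +0.511019;  D = -0.473537-0.192104i
d^2_{-1,1}: k∈[2..3] ⇒ +0.234092 -0.836661 = -0.602569;  D = +0.589156+0.126432i
d^2_{0,1}: k∈[1..2] ⇒ +0.058371 -0.625868 = -0.567497;  D = +0.567101+0.021215i
d^2_{1,1}: k∈[0..1] ⇒ +0.007277 -0.234092 = -0.226815;  D = +0.224701-0.030888i
d^2_{2,1}: single k=0 term ⇒ -0.047660;  D = +0.045379-0.014567i
Y_2^{m'}(θ=0.3001,φ=5.7212) and Σ D·Y over m':
  (-0.4735-0.1921i)·(+0.0146+0.0304i)  (+0.5892+0.1264i)·(+0.1846+0.1163i)  (+0.5671+0.0212i)·(+0.5481+0.0000i)  (+0.2247-0.0309i)·(-0.1846+0.1163i)  (+0.0454-0.0146i)·(+0.0146-0.0304i)
Y_2^1(R⁻¹ n̂) = +0.366163+0.116476i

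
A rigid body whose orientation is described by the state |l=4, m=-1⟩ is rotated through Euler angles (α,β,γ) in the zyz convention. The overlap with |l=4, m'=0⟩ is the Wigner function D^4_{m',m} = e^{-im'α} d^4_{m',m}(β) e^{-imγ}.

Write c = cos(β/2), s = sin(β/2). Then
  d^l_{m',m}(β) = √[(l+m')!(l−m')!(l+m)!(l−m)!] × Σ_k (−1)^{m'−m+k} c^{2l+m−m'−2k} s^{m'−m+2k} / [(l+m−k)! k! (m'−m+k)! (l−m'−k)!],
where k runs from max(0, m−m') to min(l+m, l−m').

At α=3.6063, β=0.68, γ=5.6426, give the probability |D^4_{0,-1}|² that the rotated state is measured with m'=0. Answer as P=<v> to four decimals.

P=0.1135

First d^4_{0,-1}(β=0.68), then the phase factors e^{-i(0)α} and e^{-i(-1)γ}:
c=cos(0.68/2)=0.942755, s=sin(0.68/2)=0.333487; N=√[24·24·6·120]=643.987578
Admissible k: 0..3 (factorial args all ≥0)
  k=0: (−1)^1·643.9876/(144)·0.9428^7·0.3335^1 = -0.987154
  k=1: (−1)^2·643.9876/(24)·0.9428^5·0.3335^3 = +0.741134
  k=2: (−1)^3·643.9876/(24)·0.9428^3·0.3335^5 = -0.092738
  k=3: (−1)^4·643.9876/(144)·0.9428^1·0.3335^7 = +0.001934
d^4_{0,-1}(0.68) = -0.987154 +0.741134 -0.092738 +0.001934 = -0.336824
|D^4_{0,-1}|² = |d^4_{0,-1}(β)|² = (-0.336824)² = 0.113450 (the z-rotation phases have unit modulus)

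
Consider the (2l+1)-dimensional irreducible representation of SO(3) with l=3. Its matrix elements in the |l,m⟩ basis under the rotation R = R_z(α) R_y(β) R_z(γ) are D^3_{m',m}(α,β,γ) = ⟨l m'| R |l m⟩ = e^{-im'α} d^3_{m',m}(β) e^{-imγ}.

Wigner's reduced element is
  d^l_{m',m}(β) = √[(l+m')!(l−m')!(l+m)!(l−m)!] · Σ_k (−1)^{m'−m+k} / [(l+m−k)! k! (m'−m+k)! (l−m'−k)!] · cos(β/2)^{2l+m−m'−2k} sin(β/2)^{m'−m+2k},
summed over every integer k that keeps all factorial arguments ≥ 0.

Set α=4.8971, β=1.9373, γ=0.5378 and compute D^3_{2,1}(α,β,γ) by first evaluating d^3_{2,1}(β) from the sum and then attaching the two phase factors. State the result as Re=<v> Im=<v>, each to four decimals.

D^3_{2,1}(4.8971,1.9373,0.5378) = e^{-i·2·4.8971}·d^3_{2,1}(1.9373)·e^{-i·1·0.5378}. Compute d first:
With c≡cos(β/2)=0.566413 and s≡sin(β/2)=0.824122, N=[120·1·24·2]^{1/2}=75.894664
k∈{0,1} keeps every argument non-negative
  k=0: (−1)^1·75.8947/(24)·0.5664^5·0.8241^1 = -0.151934
  k=1: (−1)^2·75.8947/(12)·0.5664^3·0.8241^3 = +0.643284
d^3_{2,1}(1.9373) = -0.151934 +0.643284 = +0.491350
Phases: e^{-i·(2)·4.8971}=-0.932536+0.361077i, e^{-i·(1)·0.5378}=+0.858838-0.512248i ⇒ D=-0.302640+0.387083i

Re=-0.3026 Im=0.3871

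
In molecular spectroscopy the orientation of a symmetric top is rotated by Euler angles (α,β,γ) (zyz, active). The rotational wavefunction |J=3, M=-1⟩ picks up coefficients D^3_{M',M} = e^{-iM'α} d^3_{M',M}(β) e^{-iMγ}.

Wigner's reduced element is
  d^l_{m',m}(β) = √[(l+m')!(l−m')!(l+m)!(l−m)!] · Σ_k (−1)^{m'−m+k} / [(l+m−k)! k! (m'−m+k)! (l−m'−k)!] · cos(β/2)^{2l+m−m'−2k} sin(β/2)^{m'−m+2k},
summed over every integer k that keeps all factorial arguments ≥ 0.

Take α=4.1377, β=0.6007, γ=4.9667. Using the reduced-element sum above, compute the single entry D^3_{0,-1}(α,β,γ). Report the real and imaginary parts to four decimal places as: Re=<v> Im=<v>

Re=-0.1479 Im=0.5691

D^3_{0,-1}(4.1377,0.6007,4.9667) = e^{-i·0·4.1377}·d^3_{0,-1}(0.6007)·e^{-i·-1·4.9667}. Compute d first:
Half-angle: c=0.955233, s=0.295855. N=√(6·6·2·24)=41.569219
k∈{0,1,2} keeps every argument non-negative
  k=0: (−1)^1·41.5692/(12)·0.9552^5·0.2959^1 = -0.815109
  k=1: (−1)^2·41.5692/(4)·0.9552^3·0.2959^3 = +0.234571
  k=2: (−1)^3·41.5692/(12)·0.9552^1·0.2959^5 = -0.007501
d^3_{0,-1}(0.6007) = -0.815109 +0.234571 -0.007501 = -0.588038
D = (+1.000000+0.000000i)·(-0.588038)·(+0.251579-0.967837i) = -0.147938+0.569125i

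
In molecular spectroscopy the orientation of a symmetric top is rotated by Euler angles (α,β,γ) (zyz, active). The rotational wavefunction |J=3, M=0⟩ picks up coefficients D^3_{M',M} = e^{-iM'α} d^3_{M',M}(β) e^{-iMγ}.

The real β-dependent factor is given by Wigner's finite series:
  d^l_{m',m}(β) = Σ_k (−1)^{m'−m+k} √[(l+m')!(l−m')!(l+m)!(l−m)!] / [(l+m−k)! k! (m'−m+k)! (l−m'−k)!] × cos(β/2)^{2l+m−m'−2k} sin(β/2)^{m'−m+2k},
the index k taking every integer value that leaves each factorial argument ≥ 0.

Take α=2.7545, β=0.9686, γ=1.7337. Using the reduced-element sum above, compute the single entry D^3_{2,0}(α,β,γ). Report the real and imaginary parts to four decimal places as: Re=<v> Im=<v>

Re=0.3766 Im=0.3683

D^3_{2,0}(2.7545,0.9686,1.7337) = e^{-i·2·2.7545}·d^3_{2,0}(0.9686)·e^{-i·0·1.7337}. Compute d first:
c=cos(0.9686/2)=0.885001, s=sin(0.9686/2)=0.465589; N=√[120·1·6·6]=65.726707
The bounds max(0,m−m')=0 and min(l+m,l−m')=1 give 2 terms
  k=0: (−1)^2·65.7267/(12)·0.8850^4·0.4656^2 = +0.728352
  k=1: (−1)^3·65.7267/(12)·0.8850^2·0.4656^4 = -0.201585
d^3_{2,0}(0.9686) = +0.728352 -0.201585 = +0.526766
Phases: e^{-i·(2)·2.7545}=+0.714991+0.699134i, e^{-i·(0)·1.7337}=+1.000000+0.000000i ⇒ D=+0.376633+0.368280i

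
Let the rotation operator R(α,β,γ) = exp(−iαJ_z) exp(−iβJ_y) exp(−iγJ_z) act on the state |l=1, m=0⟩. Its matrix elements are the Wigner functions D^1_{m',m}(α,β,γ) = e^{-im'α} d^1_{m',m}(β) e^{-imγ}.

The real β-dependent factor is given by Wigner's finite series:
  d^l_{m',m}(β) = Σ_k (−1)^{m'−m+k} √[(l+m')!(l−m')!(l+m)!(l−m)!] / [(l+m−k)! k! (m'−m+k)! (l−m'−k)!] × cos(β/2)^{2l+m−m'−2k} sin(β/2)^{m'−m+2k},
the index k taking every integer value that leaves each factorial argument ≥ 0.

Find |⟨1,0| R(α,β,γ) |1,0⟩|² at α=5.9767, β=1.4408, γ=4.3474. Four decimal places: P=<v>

First d^1_{0,0}(β=1.4408), then the phase factors e^{-i(0)α} and e^{-i(0)γ}:
c=cos(1.4408/2)=0.751542, s=sin(1.4408/2)=0.659685; N=√[1·1·1·1]=1.000000
Admissible k: 0..1 (factorial args all ≥0)
  k=0: (−1)^0·1.0000/(1)·0.7515^2·0.6597^0 = +0.564815
  k=1: (−1)^1·1.0000/(1)·0.7515^0·0.6597^2 = -0.435185
d^1_{0,0}(1.4408) = +0.564815 -0.435185 = +0.129631
|D^1_{0,0}|² = |d^1_{0,0}(β)|² = (+0.129631)² = 0.016804 (the z-rotation phases have unit modulus)

P=0.0168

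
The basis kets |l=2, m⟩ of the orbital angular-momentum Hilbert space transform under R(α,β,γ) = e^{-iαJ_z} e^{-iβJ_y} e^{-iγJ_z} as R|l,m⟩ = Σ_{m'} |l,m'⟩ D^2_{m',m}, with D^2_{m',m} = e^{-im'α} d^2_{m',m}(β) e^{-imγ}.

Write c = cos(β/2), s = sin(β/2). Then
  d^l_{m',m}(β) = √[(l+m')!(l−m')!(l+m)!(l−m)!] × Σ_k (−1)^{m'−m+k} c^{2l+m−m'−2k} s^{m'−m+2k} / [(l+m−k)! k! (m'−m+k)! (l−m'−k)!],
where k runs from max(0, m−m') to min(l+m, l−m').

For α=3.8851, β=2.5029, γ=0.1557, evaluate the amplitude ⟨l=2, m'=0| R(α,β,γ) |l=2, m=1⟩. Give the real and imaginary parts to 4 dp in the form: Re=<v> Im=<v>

Re=-0.5791 Im=0.0909

D^2_{0,1}(3.8851,2.5029,0.1557) = e^{-i·0·3.8851}·d^2_{0,1}(2.5029)·e^{-i·1·0.1557}. Compute d first:
Half-angle: c=0.313946, s=0.949441. N=√(2·2·6·1)=4.898979
k∈{1,2} keeps every argument non-negative
  k=1: (−1)^0·4.8990/(2)·0.3139^3·0.9494^1 = +0.071963
  k=2: (−1)^1·4.8990/(2)·0.3139^1·0.9494^3 = -0.658164
d^2_{0,1}(2.5029) = +0.071963 -0.658164 = -0.586201
Attach z-rotation phases: D = e^{-i(0)(3.8851)}·(-0.586201)·e^{-i(1)(0.1557)} = -0.579110+0.090903i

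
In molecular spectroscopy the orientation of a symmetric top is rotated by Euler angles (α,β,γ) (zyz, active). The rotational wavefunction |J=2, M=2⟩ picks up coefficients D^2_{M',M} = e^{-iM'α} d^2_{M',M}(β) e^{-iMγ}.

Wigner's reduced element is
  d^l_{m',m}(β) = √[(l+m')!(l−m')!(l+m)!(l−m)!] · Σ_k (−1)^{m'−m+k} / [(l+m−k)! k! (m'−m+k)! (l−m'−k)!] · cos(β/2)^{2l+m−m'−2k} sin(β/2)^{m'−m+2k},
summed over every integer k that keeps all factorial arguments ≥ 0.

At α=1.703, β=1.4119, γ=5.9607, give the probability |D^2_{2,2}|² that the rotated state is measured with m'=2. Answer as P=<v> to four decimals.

First d^2_{2,2}(β=1.4119), then the phase factors e^{-i(2)α} and e^{-i(2)γ}:
Half-angle: c=0.760996, s=0.648757. N=√(24·1·24·1)=24.000000
Admissible k: 0..0 (factorial args all ≥0)
  k=0: (−1)^0·24.0000/(24)·0.7610^4·0.6488^0 = +0.335373
d^2_{2,2}(1.4119) = +0.335373
|D^2_{2,2}|² = |d^2_{2,2}(β)|² = (+0.335373)² = 0.112475 (the z-rotation phases have unit modulus)

P=0.1125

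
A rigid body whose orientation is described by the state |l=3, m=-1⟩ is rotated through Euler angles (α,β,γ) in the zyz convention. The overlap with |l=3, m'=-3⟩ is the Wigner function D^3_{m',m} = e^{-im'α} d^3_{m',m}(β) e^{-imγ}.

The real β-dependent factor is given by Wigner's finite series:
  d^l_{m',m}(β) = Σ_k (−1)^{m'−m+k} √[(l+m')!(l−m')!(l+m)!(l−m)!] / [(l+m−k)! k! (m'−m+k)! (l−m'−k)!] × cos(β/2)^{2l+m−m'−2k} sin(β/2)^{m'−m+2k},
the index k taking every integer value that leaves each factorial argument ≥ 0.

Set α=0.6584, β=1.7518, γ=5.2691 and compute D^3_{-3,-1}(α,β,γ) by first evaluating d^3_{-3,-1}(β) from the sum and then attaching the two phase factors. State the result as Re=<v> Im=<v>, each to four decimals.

Re=0.2199 Im=0.3149

First d^3_{-3,-1}(β=1.7518), then the phase factors e^{-i(-3)α} and e^{-i(-1)γ}:
c=cos(1.7518/2)=0.640306, s=sin(1.7518/2)=0.768120; N=√[1·720·2·24]=185.903201
Admissible k: 2..2 (factorial args all ≥0)
  k=2: (−1)^0·185.9032/(48)·0.6403^4·0.7681^2 = +0.384108
d^3_{-3,-1}(1.7518) = +0.384108
Attach z-rotation phases: D = e^{-i(-3)(0.6584)}·(+0.384108)·e^{-i(-1)(5.2691)} = +0.219943+0.314904i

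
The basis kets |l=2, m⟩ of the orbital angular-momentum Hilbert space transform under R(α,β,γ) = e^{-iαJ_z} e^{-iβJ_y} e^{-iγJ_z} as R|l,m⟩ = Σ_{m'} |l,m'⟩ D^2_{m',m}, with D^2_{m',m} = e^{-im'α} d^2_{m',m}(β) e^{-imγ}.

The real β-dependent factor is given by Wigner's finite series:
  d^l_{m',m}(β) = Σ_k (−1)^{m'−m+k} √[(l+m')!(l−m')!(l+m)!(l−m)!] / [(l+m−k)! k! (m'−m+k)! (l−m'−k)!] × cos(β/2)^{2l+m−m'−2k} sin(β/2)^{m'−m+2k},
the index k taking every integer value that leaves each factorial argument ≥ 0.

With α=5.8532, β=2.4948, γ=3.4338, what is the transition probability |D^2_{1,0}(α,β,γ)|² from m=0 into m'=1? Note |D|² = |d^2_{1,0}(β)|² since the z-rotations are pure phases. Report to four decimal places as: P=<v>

First d^2_{1,0}(β=2.4948), then the phase factors e^{-i(1)α} and e^{-i(0)γ}:
Half-angle: c=0.317789, s=0.948162. N=√(6·1·2·2)=4.898979
Admissible k: 0..1 (factorial args all ≥0)
  k=0: (−1)^1·4.8990/(2)·0.3178^3·0.9482^1 = -0.074537
  k=1: (−1)^2·4.8990/(2)·0.3178^1·0.9482^3 = +0.663531
d^2_{1,0}(2.4948) = -0.074537 +0.663531 = +0.588994
|D^2_{1,0}|² = |d^2_{1,0}(β)|² = (+0.588994)² = 0.346913 (the z-rotation phases have unit modulus)

P=0.3469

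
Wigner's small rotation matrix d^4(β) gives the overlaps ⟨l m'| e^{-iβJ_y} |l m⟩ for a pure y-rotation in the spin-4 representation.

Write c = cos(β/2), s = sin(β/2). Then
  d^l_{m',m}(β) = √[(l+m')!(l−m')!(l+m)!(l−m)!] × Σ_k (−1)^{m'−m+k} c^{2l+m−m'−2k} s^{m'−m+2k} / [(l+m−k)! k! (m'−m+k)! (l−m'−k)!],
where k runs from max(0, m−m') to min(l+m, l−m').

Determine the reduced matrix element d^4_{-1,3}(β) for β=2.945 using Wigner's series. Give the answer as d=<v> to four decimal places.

d=-0.0731

d^4_{-1,3}(β=2.945) via Wigner's sum:
Half-angle: c=0.098138, s=0.995173. N=√(6·120·5040·1)=1904.940944
k∈{4,5} keeps every argument non-negative
  k=4: (−1)^0·1904.9409/(144)·0.0981^4·0.9952^4 = +0.001204
  k=5: (−1)^1·1904.9409/(240)·0.0981^2·0.9952^6 = -0.074257
d^4_{-1,3}(2.945) = +0.001204 -0.074257 = -0.073053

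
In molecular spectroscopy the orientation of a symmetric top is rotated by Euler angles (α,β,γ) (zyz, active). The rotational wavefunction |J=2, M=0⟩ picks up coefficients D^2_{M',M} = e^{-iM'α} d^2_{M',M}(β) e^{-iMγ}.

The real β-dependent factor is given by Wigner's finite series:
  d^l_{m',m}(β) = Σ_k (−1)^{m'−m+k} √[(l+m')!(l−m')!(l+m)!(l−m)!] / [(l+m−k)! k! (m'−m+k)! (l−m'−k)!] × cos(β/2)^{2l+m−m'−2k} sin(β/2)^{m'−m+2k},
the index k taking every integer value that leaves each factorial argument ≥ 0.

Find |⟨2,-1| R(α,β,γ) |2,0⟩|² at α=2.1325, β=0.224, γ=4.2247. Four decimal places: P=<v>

D^2_{-1,0}(2.1325,0.224,4.2247) = e^{-i·-1·2.1325}·d^2_{-1,0}(0.224)·e^{-i·0·4.2247}. Compute d first:
With c≡cos(β/2)=0.993735 and s≡sin(β/2)=0.111766, N=[1·6·2·2]^{1/2}=4.898979
Admissible k: 1..2 (factorial args all ≥0)
  k=1: (−1)^0·4.8990/(2)·0.9937^3·0.1118^1 = +0.268656
  k=2: (−1)^1·4.8990/(2)·0.9937^1·0.1118^3 = -0.003398
d^2_{-1,0}(0.224) = +0.268656 -0.003398 = +0.265258
|D^2_{-1,0}|² = |d^2_{-1,0}(β)|² = (+0.265258)² = 0.070362 (the z-rotation phases have unit modulus)

P=0.0704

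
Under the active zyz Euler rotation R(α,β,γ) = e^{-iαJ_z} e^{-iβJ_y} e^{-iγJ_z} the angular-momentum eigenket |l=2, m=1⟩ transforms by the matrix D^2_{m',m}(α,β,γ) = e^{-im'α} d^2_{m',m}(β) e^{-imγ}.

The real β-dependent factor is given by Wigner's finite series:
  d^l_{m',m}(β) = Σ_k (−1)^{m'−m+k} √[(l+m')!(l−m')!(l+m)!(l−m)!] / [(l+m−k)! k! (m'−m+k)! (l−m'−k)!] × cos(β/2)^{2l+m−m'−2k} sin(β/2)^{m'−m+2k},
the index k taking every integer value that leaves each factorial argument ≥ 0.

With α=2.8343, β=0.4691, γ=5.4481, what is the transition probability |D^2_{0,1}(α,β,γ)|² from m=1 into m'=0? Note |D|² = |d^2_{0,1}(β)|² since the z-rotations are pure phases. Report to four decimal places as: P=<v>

P=0.2439

D^2_{0,1}(2.8343,0.4691,5.4481) = e^{-i·0·2.8343}·d^2_{0,1}(0.4691)·e^{-i·1·5.4481}. Compute d first:
With c≡cos(β/2)=0.972619 and s≡sin(β/2)=0.232405, N=[2·2·6·1]^{1/2}=4.898979
k∈{1,2} keeps every argument non-negative
  k=1: (−1)^0·4.8990/(2)·0.9726^3·0.2324^1 = +0.523781
  k=2: (−1)^1·4.8990/(2)·0.9726^1·0.2324^3 = -0.029906
d^2_{0,1}(0.4691) = +0.523781 -0.029906 = +0.493875
|D^2_{0,1}|² = |d^2_{0,1}(β)|² = (+0.493875)² = 0.243913 (the z-rotation phases have unit modulus)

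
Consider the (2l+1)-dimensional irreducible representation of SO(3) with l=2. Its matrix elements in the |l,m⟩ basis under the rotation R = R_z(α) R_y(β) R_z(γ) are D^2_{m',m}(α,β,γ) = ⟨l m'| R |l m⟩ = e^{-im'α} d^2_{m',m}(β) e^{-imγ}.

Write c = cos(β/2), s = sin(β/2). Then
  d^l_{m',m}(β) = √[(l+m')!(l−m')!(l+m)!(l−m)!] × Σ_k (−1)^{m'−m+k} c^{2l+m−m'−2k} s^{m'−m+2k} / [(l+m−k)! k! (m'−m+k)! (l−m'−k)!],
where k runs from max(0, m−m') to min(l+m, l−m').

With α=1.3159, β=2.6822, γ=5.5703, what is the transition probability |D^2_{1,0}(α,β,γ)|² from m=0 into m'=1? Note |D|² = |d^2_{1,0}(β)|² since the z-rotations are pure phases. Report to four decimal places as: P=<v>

P=0.2369

D^2_{1,0}(1.3159,2.6822,5.5703) = e^{-i·1·1.3159}·d^2_{1,0}(2.6822)·e^{-i·0·5.5703}. Compute d first:
With c≡cos(β/2)=0.227682 and s≡sin(β/2)=0.973736, N=[6·1·2·2]^{1/2}=4.898979
k∈{0,1} keeps every argument non-negative
  k=0: (−1)^1·4.8990/(2)·0.2277^3·0.9737^1 = -0.028152
  k=1: (−1)^2·4.8990/(2)·0.2277^1·0.9737^3 = +0.514905
d^2_{1,0}(2.6822) = -0.028152 +0.514905 = +0.486754
|D^2_{1,0}|² = |d^2_{1,0}(β)|² = (+0.486754)² = 0.236929 (the z-rotation phases have unit modulus)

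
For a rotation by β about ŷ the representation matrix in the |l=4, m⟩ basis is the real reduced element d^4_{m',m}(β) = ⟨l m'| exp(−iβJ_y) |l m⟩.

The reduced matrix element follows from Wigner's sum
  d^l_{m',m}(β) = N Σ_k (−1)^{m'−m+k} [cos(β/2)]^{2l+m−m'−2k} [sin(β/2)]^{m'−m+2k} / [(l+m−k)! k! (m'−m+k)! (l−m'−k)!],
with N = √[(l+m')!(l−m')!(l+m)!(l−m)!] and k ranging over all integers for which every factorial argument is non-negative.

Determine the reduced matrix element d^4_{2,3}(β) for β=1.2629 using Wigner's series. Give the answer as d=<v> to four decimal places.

d=-0.2981

d^4_{2,3}(β=1.2629) via Wigner's sum:
c=cos(1.2629/2)=0.807172, s=sin(1.2629/2)=0.590316; N=√[720·2·5040·1]=2693.993318
k∈{1,2} keeps every argument non-negative
  k=1: (−1)^0·2693.9933/(720)·0.8072^7·0.5903^1 = +0.493074
  k=2: (−1)^1·2693.9933/(240)·0.8072^5·0.5903^3 = -0.791170
d^4_{2,3}(1.2629) = +0.493074 -0.791170 = -0.298096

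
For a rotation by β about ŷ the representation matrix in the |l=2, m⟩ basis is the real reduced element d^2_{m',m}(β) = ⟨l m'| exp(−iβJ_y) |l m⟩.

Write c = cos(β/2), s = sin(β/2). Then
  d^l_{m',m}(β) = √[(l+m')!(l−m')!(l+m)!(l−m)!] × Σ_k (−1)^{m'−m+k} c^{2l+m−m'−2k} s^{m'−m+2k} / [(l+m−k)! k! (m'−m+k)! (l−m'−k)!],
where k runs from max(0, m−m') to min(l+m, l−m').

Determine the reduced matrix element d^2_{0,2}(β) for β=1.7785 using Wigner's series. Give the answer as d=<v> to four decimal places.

d^2_{0,2}(β=1.7785) via Wigner's sum:
With c≡cos(β/2)=0.629995 and s≡sin(β/2)=0.776599, N=[2·2·24·1]^{1/2}=9.797959
k: max(0,(2)−(0))=2 … min(2+(2),2−(0))=2
  k=2: (−1)^0·9.7980/(4)·0.6300^2·0.7766^2 = +0.586332
d^2_{0,2}(1.7785) = +0.586332

d=0.5863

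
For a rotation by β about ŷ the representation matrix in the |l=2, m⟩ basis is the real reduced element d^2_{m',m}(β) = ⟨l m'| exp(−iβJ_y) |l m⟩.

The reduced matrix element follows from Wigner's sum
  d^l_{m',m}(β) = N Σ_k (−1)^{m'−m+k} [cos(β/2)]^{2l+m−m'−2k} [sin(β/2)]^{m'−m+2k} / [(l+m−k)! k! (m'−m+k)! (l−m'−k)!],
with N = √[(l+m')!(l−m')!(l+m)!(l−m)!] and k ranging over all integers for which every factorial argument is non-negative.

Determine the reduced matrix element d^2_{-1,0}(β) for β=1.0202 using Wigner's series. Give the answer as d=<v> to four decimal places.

d=0.5461

d^2_{-1,0}(β=1.0202) via Wigner's sum:
c=cos(1.0202/2)=0.872696, s=sin(1.0202/2)=0.488265; N=√[1·6·2·2]=4.898979
k∈{1,2} keeps every argument non-negative
  k=1: (−1)^0·4.8990/(2)·0.8727^3·0.4883^1 = +0.794912
  k=2: (−1)^1·4.8990/(2)·0.8727^1·0.4883^3 = -0.248831
d^2_{-1,0}(1.0202) = +0.794912 -0.248831 = +0.546082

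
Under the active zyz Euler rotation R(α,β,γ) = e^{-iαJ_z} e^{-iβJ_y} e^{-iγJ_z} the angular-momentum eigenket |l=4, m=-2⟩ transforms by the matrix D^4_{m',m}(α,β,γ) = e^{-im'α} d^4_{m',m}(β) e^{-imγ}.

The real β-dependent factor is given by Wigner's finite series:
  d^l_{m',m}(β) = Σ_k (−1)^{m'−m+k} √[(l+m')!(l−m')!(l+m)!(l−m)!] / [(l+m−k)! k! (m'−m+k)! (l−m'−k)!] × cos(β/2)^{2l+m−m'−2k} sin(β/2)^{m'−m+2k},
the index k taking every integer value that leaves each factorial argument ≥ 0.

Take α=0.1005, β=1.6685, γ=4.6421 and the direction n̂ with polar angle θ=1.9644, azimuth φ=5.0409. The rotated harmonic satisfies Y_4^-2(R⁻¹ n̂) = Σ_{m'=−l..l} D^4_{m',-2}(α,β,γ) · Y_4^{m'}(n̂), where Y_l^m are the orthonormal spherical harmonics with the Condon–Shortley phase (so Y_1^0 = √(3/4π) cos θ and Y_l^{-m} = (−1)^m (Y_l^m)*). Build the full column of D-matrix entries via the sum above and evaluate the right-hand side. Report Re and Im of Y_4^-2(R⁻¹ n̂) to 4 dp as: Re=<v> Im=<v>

Need the full column D^4_{m',-2} for m'=−4..4 at α=0.1005, β=1.6685, γ=4.6421.
cos(β/2)=0.671733, sin(β/2)=0.740793
d^4_{-4,-2}: single k=2 term ⇒ +0.266781;  D = -0.257717-0.068951i
d^4_{-3,-2}: k∈[1..2] ⇒ +0.171057 -0.624109 = -0.453053;  D = +0.447199+0.072592i
d^4_{-2,-2}: k∈[0..2] ⇒ +0.041455 -0.605002 +0.919743 = +0.356196;  D = -0.355546-0.021509i
d^4_{-1,-2}: k∈[0..2] ⇒ -0.193960 +1.179456 -0.956291 = +0.029205;  D = -0.029181+0.001170i
d^4_{0,-2}: k∈[0..2] ⇒ +0.478296 -1.551191 +0.707451 = -0.365444;  D = +0.361839-0.051204i
d^4_{1,-2}: k∈[0..2] ⇒ -0.786304 +1.434437 -0.348908 = +0.299225;  D = -0.290571+0.071440i
d^4_{2,-2}: k∈[0..2] ⇒ +0.919743 -0.894862 +0.090693 = +0.115574;  D = -0.108897+0.038714i
d^4_{3,-2}: k∈[0..1] ⇒ -0.759032 +0.307708 = -0.451324;  D = +0.407936-0.193085i
d^4_{4,-2}: single k=0 term ⇒ +0.394597;  D = -0.337925+0.203748i
Y_4^{m'}(θ=1.9644,φ=5.0409) and Σ D·Y over m':
  (-0.2577-0.0690i)·(+0.0817-0.3114i)  (+0.4472+0.0726i)·(+0.3152+0.2089i)  (-0.3555-0.0215i)·(-0.0067+0.0052i)  (-0.0292+0.0012i)·(+0.1065+0.3125i)  (+0.3618-0.0512i)·(-0.0693+0.0000i)  (-0.2906+0.0714i)·(-0.1065+0.3125i)  (-0.1089+0.0387i)·(-0.0067-0.0052i)  (+0.4079-0.1931i)·(-0.3152+0.2089i)  (-0.3379+0.2037i)·(+0.0817+0.3114i)
Y_4^-2(R⁻¹ n̂) = -0.112577+0.143158i

Re=-0.1126 Im=0.1432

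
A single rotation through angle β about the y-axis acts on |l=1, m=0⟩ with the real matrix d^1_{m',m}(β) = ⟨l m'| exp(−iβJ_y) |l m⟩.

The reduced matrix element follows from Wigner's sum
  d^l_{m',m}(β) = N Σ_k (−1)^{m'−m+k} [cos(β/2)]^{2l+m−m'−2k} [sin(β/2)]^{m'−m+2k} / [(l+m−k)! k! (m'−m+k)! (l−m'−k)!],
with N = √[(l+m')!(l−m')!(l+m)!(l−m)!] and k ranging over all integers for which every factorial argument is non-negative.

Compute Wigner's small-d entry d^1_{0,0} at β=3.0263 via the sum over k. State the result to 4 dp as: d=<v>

d^1_{0,0}(β=3.0263) via Wigner's sum:
Half-angle: c=0.057614, s=0.998339. N=√(1·1·1·1)=1.000000
Admissible k: 0..1 (factorial args all ≥0)
  k=0: (−1)^0·1.0000/(1)·0.0576^2·0.9983^0 = +0.003319
  k=1: (−1)^1·1.0000/(1)·0.0576^0·0.9983^2 = -0.996681
d^1_{0,0}(3.0263) = +0.003319 -0.996681 = -0.993361

d=-0.9934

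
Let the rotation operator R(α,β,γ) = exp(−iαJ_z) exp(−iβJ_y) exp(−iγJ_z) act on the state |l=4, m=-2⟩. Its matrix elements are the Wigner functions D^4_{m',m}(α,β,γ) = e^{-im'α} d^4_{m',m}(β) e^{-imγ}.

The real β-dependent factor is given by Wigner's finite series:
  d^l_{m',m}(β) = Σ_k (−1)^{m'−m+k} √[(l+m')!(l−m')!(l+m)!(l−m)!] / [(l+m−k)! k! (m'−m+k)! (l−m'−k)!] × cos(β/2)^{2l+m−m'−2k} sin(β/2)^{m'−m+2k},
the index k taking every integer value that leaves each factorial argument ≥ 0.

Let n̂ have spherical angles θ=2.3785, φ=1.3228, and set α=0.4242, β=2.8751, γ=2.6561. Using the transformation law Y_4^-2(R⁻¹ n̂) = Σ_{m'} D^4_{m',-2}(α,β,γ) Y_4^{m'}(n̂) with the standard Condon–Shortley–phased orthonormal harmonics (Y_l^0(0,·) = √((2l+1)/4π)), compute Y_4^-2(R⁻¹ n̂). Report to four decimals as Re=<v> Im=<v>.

Re=0.0773 Im=0.4057

Need the full column D^4_{m',-2} for m'=−4..4 at α=0.4242, β=2.8751, γ=2.6561.
cos(β/2)=0.132852, sin(β/2)=0.991136
d^4_{-4,-2}: single k=2 term ⇒ +0.000029;  D = +0.000021+0.000019i
d^4_{-3,-2}: k∈[1..2] ⇒ +0.000003 -0.000452 = -0.000450;  D = -0.000429-0.000134i
d^4_{-2,-2}: k∈[0..2] ⇒ +0.000000 -0.000065 +0.004509 = +0.004445;  D = +0.004411-0.000543i
d^4_{-1,-2}: k∈[0..2] ⇒ -0.000003 +0.000855 -0.031717 = -0.030865;  D = -0.026365+0.016048i
d^4_{0,-2}: k∈[0..2] ⇒ +0.000051 -0.007605 +0.158730 = +0.151176;  D = +0.085337-0.124787i
d^4_{1,-2}: k∈[0..2] ⇒ -0.000570 +0.047575 -0.529588 = -0.482582;  D = -0.084312+0.475160i
d^4_{2,-2}: k∈[0..2] ⇒ +0.004509 -0.200779 +0.931248 = +0.734978;  D = -0.180831-0.712385i
d^4_{3,-2}: k∈[0..1] ⇒ -0.025174 +0.467052 = +0.441878;  D = -0.275365-0.345587i
d^4_{4,-2}: single k=0 term ⇒ +0.088535;  D = -0.078782-0.040397i
Y_4^{m'}(θ=2.3785,φ=1.3228) and Σ D·Y over m':
  (+0.0000+0.0000i)·(+0.0552+0.0845i)  (-0.0004-0.0001i)·(+0.2023-0.2197i)  (+0.0044-0.0005i)·(-0.3733-0.2020i)  (-0.0264+0.0160i)·(-0.0381+0.1503i)  (+0.0853-0.1248i)·(-0.3302+0.0000i)  (-0.0843+0.4752i)·(+0.0381+0.1503i)  (-0.1808-0.7124i)·(-0.3733+0.2020i)  (-0.2754-0.3456i)·(-0.2023-0.2197i)  (-0.0788-0.0404i)·(+0.0552-0.0845i)
Y_4^-2(R⁻¹ n̂) = +0.077311+0.405667i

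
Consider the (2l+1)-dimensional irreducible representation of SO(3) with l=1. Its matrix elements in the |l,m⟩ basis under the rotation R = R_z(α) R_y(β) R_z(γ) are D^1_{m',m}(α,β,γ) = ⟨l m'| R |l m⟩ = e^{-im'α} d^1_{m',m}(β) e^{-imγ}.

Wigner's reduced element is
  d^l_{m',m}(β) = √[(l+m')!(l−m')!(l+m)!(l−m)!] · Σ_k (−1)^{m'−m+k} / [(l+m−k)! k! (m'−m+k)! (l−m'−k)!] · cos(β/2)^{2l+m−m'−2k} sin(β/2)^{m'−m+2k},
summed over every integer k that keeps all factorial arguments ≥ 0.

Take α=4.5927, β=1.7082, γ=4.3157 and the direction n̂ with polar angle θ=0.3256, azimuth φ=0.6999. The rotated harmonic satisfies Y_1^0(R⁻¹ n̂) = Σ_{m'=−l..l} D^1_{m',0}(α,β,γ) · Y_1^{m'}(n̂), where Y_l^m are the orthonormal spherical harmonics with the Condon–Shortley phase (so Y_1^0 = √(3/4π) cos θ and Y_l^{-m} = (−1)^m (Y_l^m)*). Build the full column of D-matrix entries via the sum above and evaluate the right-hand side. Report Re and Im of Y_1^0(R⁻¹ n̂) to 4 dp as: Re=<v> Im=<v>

Need the full column D^1_{m',0} for m'=−1..1 at α=4.5927, β=1.7082, γ=4.3157.
cos(β/2)=0.656897, sin(β/2)=0.753980
d^1_{-1,0}: single k=1 term ⇒ +0.700442;  D = -0.083635-0.695431i
d^1_{0,0}: k∈[0..1] ⇒ +0.431514 -0.568486 = -0.136972;  D = -0.136972+0.000000i
d^1_{1,0}: single k=0 term ⇒ -0.700442;  D = +0.083635-0.695431i
Y_1^{m'}(θ=0.3256,φ=0.6999) and Σ D·Y over m':
  (-0.0836-0.6954i)·(+0.0845-0.0712i)  (-0.1370+0.0000i)·(+0.4629+0.0000i)  (+0.0836-0.6954i)·(-0.0845-0.0712i)
Y_1^0(R⁻¹ n̂) = -0.176561+0.000000i

Re=-0.1766 Im=0.0000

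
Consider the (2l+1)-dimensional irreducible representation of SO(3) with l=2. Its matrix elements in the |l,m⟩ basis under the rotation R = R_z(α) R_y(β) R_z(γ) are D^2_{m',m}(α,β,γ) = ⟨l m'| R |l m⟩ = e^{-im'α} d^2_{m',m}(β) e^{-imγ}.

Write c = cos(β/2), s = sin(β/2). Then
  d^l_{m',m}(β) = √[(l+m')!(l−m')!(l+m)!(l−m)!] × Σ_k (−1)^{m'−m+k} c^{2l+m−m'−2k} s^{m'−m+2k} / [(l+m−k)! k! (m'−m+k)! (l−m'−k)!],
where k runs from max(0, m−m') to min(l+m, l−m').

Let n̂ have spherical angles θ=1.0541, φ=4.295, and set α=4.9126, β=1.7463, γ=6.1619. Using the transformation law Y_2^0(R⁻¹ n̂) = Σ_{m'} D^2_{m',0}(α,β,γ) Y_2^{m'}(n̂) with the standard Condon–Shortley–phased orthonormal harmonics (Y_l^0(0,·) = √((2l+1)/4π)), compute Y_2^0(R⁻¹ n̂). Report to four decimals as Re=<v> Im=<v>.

Re=0.0386 Im=0.0000

Need the full column D^2_{m',0} for m'=−2..2 at α=4.9126, β=1.7463, γ=6.1619.
cos(β/2)=0.642416, sin(β/2)=0.766356
d^2_{-2,0}: single k=2 term ⇒ +0.593703;  D = -0.546739-0.231430i
d^2_{-1,0}: k∈[1..2] ⇒ +0.497685 -0.708246 = -0.210561;  D = -0.041875+0.206355i
d^2_{0,0}: k∈[0..2] ⇒ +0.170320 -0.969513 +0.344924 = -0.454270;  D = -0.454270+0.000000i
d^2_{1,0}: k∈[0..1] ⇒ -0.497685 +0.708246 = +0.210561;  D = +0.041875+0.206355i
d^2_{2,0}: single k=0 term ⇒ +0.593703;  D = -0.546739+0.231430i
Y_2^{m'}(θ=1.0541,φ=4.295) and Σ D·Y over m':
  (-0.5467-0.2314i)·(-0.1960-0.2164i)  (-0.0419+0.2064i)·(-0.1345+0.3033i)  (-0.4543+0.0000i)·(-0.0845+0.0000i)  (+0.0419+0.2064i)·(+0.1345+0.3033i)  (-0.5467+0.2314i)·(-0.1960+0.2164i)
Y_2^0(R⁻¹ n̂) = +0.038642+0.000000i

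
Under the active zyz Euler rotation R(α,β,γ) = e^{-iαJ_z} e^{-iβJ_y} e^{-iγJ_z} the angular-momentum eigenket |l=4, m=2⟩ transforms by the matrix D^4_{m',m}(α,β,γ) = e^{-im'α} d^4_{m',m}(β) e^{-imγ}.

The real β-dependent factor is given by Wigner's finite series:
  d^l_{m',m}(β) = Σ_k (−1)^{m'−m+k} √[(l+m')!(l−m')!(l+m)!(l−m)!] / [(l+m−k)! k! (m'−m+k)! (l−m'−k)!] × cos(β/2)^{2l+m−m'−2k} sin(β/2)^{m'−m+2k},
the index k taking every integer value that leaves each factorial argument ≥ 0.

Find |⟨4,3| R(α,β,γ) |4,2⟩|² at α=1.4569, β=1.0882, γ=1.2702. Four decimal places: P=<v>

First d^4_{3,2}(β=1.0882), then the phase factors e^{-i(3)α} and e^{-i(2)γ}:
With c≡cos(β/2)=0.855594 and s≡sin(β/2)=0.517648, N=[5040·1·720·2]^{1/2}=2693.993318
k∈{0,1} keeps every argument non-negative
  k=0: (−1)^1·2693.9933/(720)·0.8556^7·0.5176^1 = -0.650087
  k=1: (−1)^2·2693.9933/(240)·0.8556^5·0.5176^3 = +0.713883
d^4_{3,2}(1.0882) = -0.650087 +0.713883 = +0.063796
|D^4_{3,2}|² = |d^4_{3,2}(β)|² = (+0.063796)² = 0.004070 (the z-rotation phases have unit modulus)

P=0.0041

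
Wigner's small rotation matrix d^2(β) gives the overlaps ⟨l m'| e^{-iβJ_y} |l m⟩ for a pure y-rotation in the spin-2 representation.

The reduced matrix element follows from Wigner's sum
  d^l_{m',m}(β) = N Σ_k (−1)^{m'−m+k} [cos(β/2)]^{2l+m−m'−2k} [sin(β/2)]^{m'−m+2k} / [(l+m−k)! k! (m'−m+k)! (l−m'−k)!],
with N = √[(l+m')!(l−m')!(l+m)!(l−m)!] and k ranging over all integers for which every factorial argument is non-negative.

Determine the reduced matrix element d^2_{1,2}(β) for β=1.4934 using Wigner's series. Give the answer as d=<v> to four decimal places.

d^2_{1,2}(β=1.4934) via Wigner's sum:
Half-angle: c=0.733934, s=0.679220. N=√(6·1·24·1)=12.000000
k: max(0,(2)−(1))=1 … min(2+(2),2−(1))=1
  k=1: (−1)^0·12.0000/(6)·0.7339^3·0.6792^1 = +0.537047
d^2_{1,2}(1.4934) = +0.537047

d=0.5370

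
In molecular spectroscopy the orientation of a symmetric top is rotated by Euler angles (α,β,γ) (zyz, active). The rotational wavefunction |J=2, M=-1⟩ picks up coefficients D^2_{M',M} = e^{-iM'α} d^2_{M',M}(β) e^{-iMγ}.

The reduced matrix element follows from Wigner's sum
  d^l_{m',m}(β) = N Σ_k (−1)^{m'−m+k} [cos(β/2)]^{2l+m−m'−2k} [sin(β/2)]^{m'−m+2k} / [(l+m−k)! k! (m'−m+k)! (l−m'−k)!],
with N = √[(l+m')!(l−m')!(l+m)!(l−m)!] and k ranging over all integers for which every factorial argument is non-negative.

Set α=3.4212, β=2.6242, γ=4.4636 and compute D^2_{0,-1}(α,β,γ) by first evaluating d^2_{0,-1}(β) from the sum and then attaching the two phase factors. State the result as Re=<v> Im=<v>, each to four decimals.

First d^2_{0,-1}(β=2.6242), then the phase factors e^{-i(0)α} and e^{-i(-1)γ}:
Half-angle: c=0.255820, s=0.966724. N=√(2·2·1·6)=4.898979
k∈{0,1} keeps every argument non-negative
  k=0: (−1)^1·4.8990/(2)·0.2558^3·0.9667^1 = -0.039645
  k=1: (−1)^2·4.8990/(2)·0.2558^1·0.9667^3 = +0.566133
d^2_{0,-1}(2.6242) = -0.039645 +0.566133 = +0.526489
Phases: e^{-i·(0)·3.4212}=+1.000000+0.000000i, e^{-i·(-1)·4.4636}=-0.246230-0.969211i ⇒ D=-0.129638-0.510279i

Re=-0.1296 Im=-0.5103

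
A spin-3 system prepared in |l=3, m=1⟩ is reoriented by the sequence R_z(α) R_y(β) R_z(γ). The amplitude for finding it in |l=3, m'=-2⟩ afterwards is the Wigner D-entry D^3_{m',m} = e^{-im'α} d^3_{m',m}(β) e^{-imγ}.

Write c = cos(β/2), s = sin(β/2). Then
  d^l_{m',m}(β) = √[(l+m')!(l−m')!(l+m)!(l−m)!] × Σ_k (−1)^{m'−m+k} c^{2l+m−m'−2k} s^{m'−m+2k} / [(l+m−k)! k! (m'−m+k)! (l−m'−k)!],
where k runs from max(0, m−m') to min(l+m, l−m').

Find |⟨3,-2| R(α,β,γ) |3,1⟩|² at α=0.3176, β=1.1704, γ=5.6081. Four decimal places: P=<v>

D^3_{-2,1}(0.3176,1.1704,5.6081) = e^{-i·-2·0.3176}·d^3_{-2,1}(1.1704)·e^{-i·1·5.6081}. Compute d first:
With c≡cos(β/2)=0.833602 and s≡sin(β/2)=0.552366, N=[1·120·24·2]^{1/2}=75.894664
k: max(0,(1)−(-2))=3 … min(3+(1),3−(-2))=4
  k=3: (−1)^0·75.8947/(12)·0.8336^3·0.5524^3 = +0.617429
  k=4: (−1)^1·75.8947/(24)·0.8336^1·0.5524^5 = -0.135548
d^3_{-2,1}(1.1704) = +0.617429 -0.135548 = +0.481880
|D^3_{-2,1}|² = |d^3_{-2,1}(β)|² = (+0.481880)² = 0.232209 (the z-rotation phases have unit modulus)

P=0.2322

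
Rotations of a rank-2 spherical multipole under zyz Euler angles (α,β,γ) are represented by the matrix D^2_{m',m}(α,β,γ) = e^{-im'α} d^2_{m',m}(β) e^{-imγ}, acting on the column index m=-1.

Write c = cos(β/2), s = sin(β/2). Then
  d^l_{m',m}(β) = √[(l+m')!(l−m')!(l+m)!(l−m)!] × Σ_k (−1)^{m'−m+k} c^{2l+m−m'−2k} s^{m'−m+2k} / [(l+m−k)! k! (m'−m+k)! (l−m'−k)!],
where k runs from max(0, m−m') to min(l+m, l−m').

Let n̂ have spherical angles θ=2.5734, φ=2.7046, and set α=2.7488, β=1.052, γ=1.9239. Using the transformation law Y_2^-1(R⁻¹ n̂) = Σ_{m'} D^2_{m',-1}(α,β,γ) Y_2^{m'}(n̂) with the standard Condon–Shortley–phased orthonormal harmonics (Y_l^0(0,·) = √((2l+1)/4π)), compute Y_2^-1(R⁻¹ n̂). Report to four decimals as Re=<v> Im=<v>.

Re=-0.0139 Im=0.0351

Need the full column D^2_{m',-1} for m'=−2..2 at α=2.7488, β=1.052, γ=1.9239.
cos(β/2)=0.864822, sin(β/2)=0.502078
d^2_{-2,-1}: single k=1 term ⇒ +0.649504;  D = +0.272224+0.589703i
d^2_{-1,-1}: k∈[0..1] ⇒ +0.559381 -0.565611 = -0.006230;  D = +0.000247+0.006225i
d^2_{0,-1}: k∈[0..1] ⇒ -0.795477 +0.268112 = -0.527365;  D = +0.182369-0.494828i
d^2_{1,-1}: k∈[0..1] ⇒ +0.565611 -0.063546 = +0.502065;  D = +0.340717-0.368757i
d^2_{2,-1}: single k=0 term ⇒ -0.218913;  D = +0.198791-0.091677i
Y_2^{m'}(θ=2.5734,φ=2.7046) and Σ D·Y over m':
  (+0.2722+0.5897i)·(+0.0718+0.0858i)  (+0.0002+0.0062i)·(+0.3175+0.1483i)  (+0.1824-0.4948i)·(+0.3568+0.0000i)  (+0.3407-0.3688i)·(-0.3175+0.1483i)  (+0.1988-0.0917i)·(+0.0718-0.0858i)
Y_2^-1(R⁻¹ n̂) = -0.013893+0.035098i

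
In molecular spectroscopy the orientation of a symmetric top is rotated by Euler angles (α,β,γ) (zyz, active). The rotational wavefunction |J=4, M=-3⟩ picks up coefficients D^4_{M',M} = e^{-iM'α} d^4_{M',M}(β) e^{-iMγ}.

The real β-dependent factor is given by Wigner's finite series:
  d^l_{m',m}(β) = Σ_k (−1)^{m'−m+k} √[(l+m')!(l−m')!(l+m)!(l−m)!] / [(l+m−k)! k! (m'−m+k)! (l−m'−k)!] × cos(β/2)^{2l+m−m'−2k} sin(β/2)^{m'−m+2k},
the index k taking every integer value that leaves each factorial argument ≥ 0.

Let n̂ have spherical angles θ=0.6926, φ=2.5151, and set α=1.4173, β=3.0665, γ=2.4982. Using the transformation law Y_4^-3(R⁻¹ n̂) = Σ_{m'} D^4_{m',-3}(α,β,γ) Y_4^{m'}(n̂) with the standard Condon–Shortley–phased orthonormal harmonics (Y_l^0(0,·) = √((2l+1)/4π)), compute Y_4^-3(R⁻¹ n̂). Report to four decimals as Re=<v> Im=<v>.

Need the full column D^4_{m',-3} for m'=−4..4 at α=1.4173, β=3.0665, γ=2.4982.
cos(β/2)=0.037538, sin(β/2)=0.999295
d^4_{-4,-3}: single k=1 term ⇒ +0.000000;  D = +0.000000+0.000000i
d^4_{-3,-3}: k∈[0..1] ⇒ +0.000000 -0.000000 = -0.000000;  D = -0.000000+0.000000i
d^4_{-2,-3}: k∈[0..1] ⇒ -0.000000 +0.000001 = +0.000001;  D = -0.000001-0.000001i
d^4_{-1,-3}: k∈[0..1] ⇒ +0.000000 -0.000026 = -0.000026;  D = +0.000023-0.000013i
d^4_{0,-3}: k∈[0..1] ⇒ -0.000001 +0.000624 = +0.000623;  D = +0.000219+0.000583i
d^4_{1,-3}: k∈[0..1] ⇒ +0.000026 -0.011137 = -0.011111;  D = -0.010876+0.002271i
d^4_{2,-3}: k∈[0..1] ⇒ -0.000592 +0.139761 = +0.139169;  D = -0.007288-0.138978i
d^4_{3,-3}: k∈[0..1] ⇒ +0.009822 -0.994376 = -0.984554;  D = +0.979526+0.099376i
d^4_{4,-3}: single k=0 term ⇒ -0.105649;  D = +0.026609-0.102244i
Y_4^{m'}(θ=0.6926,φ=2.5151) and Σ D·Y over m':
  (+0.0000+0.0000i)·(-0.0592+0.0437i)  (-0.0000+0.0000i)·(+0.0762-0.2389i)  (-0.0000-0.0000i)·(+0.1341+0.4076i)  (+0.0000-0.0000i)·(-0.2158-0.1562i)  (+0.0002+0.0006i)·(-0.2635+0.0000i)  (-0.0109+0.0023i)·(+0.2158-0.1562i)  (-0.0073-0.1390i)·(+0.1341-0.4076i)  (+0.9795+0.0994i)·(-0.0762-0.2389i)  (+0.0266-0.1022i)·(-0.0592-0.0437i)
Y_4^-3(R⁻¹ n̂) = -0.116609-0.250357i

Re=-0.1166 Im=-0.2504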